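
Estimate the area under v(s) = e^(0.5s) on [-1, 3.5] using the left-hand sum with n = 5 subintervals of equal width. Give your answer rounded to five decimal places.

8.15268

Δs = (3.5 − (-1))/5 = 0.9.
Left endpoints: -1, -0.1, 0.8, 1.7, 2.6.
v(-1) ≈ 0.60653, v(-0.1) ≈ 0.95123, v(0.8) ≈ 1.49182, v(1.7) ≈ 2.33965, v(2.6) ≈ 3.66930.
Sum = Δs · [v(-1) + v(-0.1) + v(0.8) + v(1.7) + v(2.6)].
Sum ≈ 8.15268.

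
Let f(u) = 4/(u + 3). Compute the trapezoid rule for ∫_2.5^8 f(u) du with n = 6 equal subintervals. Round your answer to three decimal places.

2.780

Δu = (8 − 2.5)/6 = 11/12.
f(2.5) = 8/11, f(41/12) = 48/77, f(13/3) = 6/11, f(5.25) = 16/33, f(37/6) = 24/55, f(85/12) = 48/121, f(8) = 4/11.
T_6 = (Δu/2)·[f(u_0) + 2f(u_1) + ... + 2f(u_{5}) + f(u_6)].
Sum ≈ 2.780.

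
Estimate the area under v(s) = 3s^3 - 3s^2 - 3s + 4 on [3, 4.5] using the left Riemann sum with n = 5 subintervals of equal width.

Δs = (4.5 − 3)/5 = 0.3.
Left endpoints: 3, 3.3, 3.6, 3.9, 4.2.
v(3) = 49, v(3.3) = 69.241, v(3.6) = 94.288, v(3.9) = 124.627, v(4.2) = 160.744.
Sum = Δs · [v(3) + v(3.3) + v(3.6) + v(3.9) + v(4.2)].
Sum = 149.37.

149.37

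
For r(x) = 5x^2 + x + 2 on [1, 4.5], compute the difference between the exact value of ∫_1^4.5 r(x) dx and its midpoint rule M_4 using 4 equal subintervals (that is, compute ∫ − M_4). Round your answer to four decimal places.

Exact integral: ∫_1^4.5 r(x) dx ≈ 166.833333.
M_4 ≈ 165.716797.
Error ≈ 166.833333 − 165.716797 ≈ 1.1165.

1.1165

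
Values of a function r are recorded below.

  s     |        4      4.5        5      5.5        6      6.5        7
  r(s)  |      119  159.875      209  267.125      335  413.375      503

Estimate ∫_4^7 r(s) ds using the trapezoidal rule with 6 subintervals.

Δs = 0.5.
T_6 = (0.5/2)·[119 + 2·159.875 + 2·209 + 2·267.125 + 2·335 + 2·413.375 + 503] = 847.6875.

847.6875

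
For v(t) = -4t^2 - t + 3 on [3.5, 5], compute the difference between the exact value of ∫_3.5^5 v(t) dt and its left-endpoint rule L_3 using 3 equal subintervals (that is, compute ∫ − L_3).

-12.875

Exact integral: ∫_3.5^5 v(t) dt = -111.375.
L_3 = -98.5.
Error = -111.375 − (-98.5) = -12.875.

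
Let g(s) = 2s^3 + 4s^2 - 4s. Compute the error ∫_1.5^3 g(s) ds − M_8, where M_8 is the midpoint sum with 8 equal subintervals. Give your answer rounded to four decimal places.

0.0769

Exact integral: ∫_1.5^3 g(s) ds = 55.96875.
M_8 ≈ 55.891846.
Error ≈ 55.96875 − 55.891846 ≈ 0.0769.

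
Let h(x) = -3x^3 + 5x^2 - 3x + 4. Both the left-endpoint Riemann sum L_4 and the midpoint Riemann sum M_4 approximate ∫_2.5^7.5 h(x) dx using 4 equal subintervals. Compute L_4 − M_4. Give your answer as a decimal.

536.71875

L_4 = -1158.90625.
M_4 = -1695.625.
L_4 − M_4 = 536.71875.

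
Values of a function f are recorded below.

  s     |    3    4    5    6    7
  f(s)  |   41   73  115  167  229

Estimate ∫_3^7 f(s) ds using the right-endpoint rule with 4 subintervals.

584

Δs = 1.
Sum = 1·[73 + 115 + 167 + 229] = 584.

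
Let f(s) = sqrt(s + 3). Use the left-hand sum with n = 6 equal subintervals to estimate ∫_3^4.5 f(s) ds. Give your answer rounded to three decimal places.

Δs = (4.5 − 3)/6 = 0.25.
Left endpoints: 3, 3.25, 3.5, 3.75, 4, 4.25.
f(3) ≈ 2.449, f(3.25) ≈ 2.500, f(3.5) ≈ 2.550, f(3.75) ≈ 2.598, f(4) ≈ 2.646, f(4.25) ≈ 2.693.
Sum = Δs · [f(3) + f(3.25) + f(3.5) + ...].
Sum ≈ 3.859.

3.859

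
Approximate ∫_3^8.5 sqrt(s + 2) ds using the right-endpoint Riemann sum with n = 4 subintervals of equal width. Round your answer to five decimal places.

Δs = (8.5 − 3)/4 = 1.375.
Right endpoints: 4.375, 5.75, 7.125, 8.5.
f(4.375) ≈ 2.52488, f(5.75) ≈ 2.78388, f(7.125) ≈ 3.02076, f(8.5) ≈ 3.24037.
Sum = Δs · [f(4.375) + f(5.75) + f(7.125) + f(8.5)].
Sum ≈ 15.90860.

15.90860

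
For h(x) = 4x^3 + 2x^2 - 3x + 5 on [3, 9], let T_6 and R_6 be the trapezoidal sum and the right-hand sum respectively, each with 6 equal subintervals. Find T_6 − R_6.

-1467

T_6 = 6944.
R_6 = 8411.
T_6 − R_6 = -1467.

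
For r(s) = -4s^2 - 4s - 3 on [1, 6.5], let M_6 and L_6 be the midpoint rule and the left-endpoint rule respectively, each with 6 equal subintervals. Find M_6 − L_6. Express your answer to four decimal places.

M_6 ≈ -462.292824.
L_6 ≈ -381.206019.
M_6 − L_6 ≈ -81.0868.

-81.0868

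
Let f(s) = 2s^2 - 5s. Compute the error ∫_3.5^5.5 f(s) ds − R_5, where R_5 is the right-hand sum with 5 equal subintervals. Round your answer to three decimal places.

Exact integral: ∫_3.5^5.5 f(s) ds ≈ 37.33333.
R_5 = 42.64.
Error ≈ 37.33333 − 42.64 ≈ -5.307.

-5.307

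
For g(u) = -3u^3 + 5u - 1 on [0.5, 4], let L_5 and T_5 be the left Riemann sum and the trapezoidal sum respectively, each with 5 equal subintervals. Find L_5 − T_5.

60.94375

L_5 = -100.9225.
T_5 = -161.86625.
L_5 − T_5 = 60.94375.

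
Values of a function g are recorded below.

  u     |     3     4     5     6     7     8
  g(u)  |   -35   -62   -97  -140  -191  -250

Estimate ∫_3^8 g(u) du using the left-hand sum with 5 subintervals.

Δu = 1.
Sum = 1·[(-35) + (-62) + (-97) + (-140) + (-191)] = -525.

-525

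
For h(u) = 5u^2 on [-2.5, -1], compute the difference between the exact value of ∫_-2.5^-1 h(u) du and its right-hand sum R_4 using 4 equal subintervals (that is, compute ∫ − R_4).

Exact integral: ∫_-2.5^-1 h(u) du = 24.375.
R_4 = 19.62890625.
Error = 24.375 − 19.62890625 = 4.74609375.

4.74609375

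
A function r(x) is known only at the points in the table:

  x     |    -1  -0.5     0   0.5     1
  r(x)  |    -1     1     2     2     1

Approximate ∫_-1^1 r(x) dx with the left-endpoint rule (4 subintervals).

Δx = 0.5.
Sum = 0.5·[(-1) + 1 + 2 + 2] = 2.

2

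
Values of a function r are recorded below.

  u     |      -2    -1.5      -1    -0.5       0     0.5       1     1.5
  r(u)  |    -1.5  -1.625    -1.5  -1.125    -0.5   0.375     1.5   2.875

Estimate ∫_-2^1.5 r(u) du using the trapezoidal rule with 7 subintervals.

Δu = 0.5.
T_7 = (0.5/2)·[(-1.5) + 2·(-1.625) + 2·(-1.5) + 2·(-1.125) + 2·(-0.5) + 2·0.375 + 2·1.5 + 2.875] = -1.09375.

-1.09375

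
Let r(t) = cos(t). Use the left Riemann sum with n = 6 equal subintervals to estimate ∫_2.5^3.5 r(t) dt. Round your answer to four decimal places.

Δt = (3.5 − 2.5)/6 = 1/6.
Left endpoints: 2.5, 8/3, 17/6, 3, 19/6, 10/3.
r(2.5) ≈ -0.8011, r(8/3) ≈ -0.8893, r(17/6) ≈ -0.9529, r(3) ≈ -0.9900, r(19/6) ≈ -0.9997, r(10/3) ≈ -0.9817.
Sum = Δt · [r(2.5) + r(8/3) + r(17/6) + ...].
Sum ≈ -0.9358.

-0.9358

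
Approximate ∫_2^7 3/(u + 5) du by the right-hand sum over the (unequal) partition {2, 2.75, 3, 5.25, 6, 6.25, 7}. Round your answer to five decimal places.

Subinterval widths: 0.75, 0.25, 2.25, 0.75, 0.25, 0.75.
Right endpoints: 2.75, 3, 5.25, 6, 6.25, 7.
f(2.75) = 12/31, f(3) = 0.375, f(5.25) = 12/41, f(6) = 3/11, f(6.25) = 4/15, f(7) = 0.25.
Sum = Σ Δu_i · f(u_i).
Sum ≈ 1.50132.

1.50132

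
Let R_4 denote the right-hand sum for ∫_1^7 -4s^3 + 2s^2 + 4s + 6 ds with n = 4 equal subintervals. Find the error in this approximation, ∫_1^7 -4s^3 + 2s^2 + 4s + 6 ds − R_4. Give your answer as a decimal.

1039.5

Exact integral: ∫_1^7 f(s) ds = -2040.
R_4 = -3079.5.
Error = -2040 − (-3079.5) = 1039.5.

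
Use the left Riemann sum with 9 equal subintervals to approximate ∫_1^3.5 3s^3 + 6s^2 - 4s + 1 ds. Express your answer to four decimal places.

150.9568

Δs = (3.5 − 1)/9 = 5/18.
Left endpoints: 1, 23/18, 14/9, 11/6, 19/9, 43/18, 8/3, 53/18, 29/9.
f(1) = 6, f(23/18) = 23219/1944, f(14/9) = 5003/243, f(11/6) = 2327/72, f(19/9) = 11548/243, f(43/18) = 129439/1944, f(8/3) = 809/9, f(53/18) = 229049/1944, f(29/9) = 36638/243.
Sum = Δs · [f(1) + f(23/18) + f(14/9) + ...].
Sum ≈ 150.9568.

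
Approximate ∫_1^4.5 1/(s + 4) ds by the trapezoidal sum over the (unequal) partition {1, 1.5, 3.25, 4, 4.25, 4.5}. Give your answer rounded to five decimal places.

0.53447

Subinterval widths: 0.5, 1.75, 0.75, 0.25, 0.25.
f(1) = 0.2, f(1.5) = 2/11, f(3.25) = 4/29, f(4) = 0.125, f(4.25) = 4/33, f(4.5) = 2/17.
On each subinterval the trapezoid contributes (Δs_i/2)·[f(s_{i-1}) + f(s_i)].
Sum ≈ 0.53447.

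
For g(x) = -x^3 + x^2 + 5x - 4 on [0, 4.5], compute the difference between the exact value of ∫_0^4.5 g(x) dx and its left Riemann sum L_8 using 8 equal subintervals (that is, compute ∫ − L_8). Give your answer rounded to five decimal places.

-12.24097

Exact integral: ∫_0^4.5 g(x) dx = -39.515625.
L_8 ≈ -27.2746582.
Error ≈ -39.515625 − (-27.2746582) ≈ -12.24097.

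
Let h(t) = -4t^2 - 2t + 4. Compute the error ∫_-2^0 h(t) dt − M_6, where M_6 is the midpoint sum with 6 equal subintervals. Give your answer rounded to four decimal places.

-0.0741

Exact integral: ∫_-2^0 h(t) dt ≈ 1.333333.
M_6 ≈ 1.407407.
Error ≈ 1.333333 − 1.407407 ≈ -0.0741.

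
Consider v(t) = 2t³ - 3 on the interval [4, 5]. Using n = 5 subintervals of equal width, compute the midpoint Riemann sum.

Δt = (5 − 4)/5 = 0.2.
Midpoints: 4.1, 4.3, 4.5, 4.7, 4.9.
v(4.1) = 134.842, v(4.3) = 156.014, v(4.5) = 179.25, v(4.7) = 204.646, v(4.9) = 232.298.
Sum = Δt · [v(4.1) + v(4.3) + v(4.5) + v(4.7) + v(4.9)].
Sum = 181.41.

181.41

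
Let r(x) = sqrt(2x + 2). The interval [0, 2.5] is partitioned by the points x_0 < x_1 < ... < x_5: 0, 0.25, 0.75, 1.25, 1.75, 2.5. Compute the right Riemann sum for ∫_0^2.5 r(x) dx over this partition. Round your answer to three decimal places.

Subinterval widths: 0.25, 0.5, 0.5, 0.5, 0.75.
Right endpoints: 0.25, 0.75, 1.25, 1.75, 2.5.
r(0.25) ≈ 1.581, r(0.75) ≈ 1.871, r(1.25) ≈ 2.121, r(1.75) ≈ 2.345, r(2.5) ≈ 2.646.
Sum = Σ Δx_i · r(x_i).
Sum ≈ 5.548.

5.548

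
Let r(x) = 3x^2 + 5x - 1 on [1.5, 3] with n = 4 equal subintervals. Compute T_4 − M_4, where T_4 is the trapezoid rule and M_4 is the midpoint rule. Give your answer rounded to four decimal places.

T_4 = 39.10546875.
M_4 ≈ 38.947266.
T_4 − M_4 ≈ 0.1582.

0.1582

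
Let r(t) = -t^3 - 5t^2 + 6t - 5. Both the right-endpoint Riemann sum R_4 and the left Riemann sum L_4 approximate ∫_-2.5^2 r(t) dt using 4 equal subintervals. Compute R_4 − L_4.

R_4 ≈ -58.666992.
L_4 ≈ -75.120117.
R_4 − L_4 = 16.453125.

16.453125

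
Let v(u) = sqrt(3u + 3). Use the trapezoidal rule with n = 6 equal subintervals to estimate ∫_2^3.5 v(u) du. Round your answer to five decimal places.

Δu = (3.5 − 2)/6 = 0.25.
v(2) ≈ 3.00000, v(2.25) ≈ 3.12250, v(2.5) ≈ 3.24037, v(2.75) ≈ 3.35410, v(3) ≈ 3.46410, v(3.25) ≈ 3.57071, v(3.5) ≈ 3.67423.
T_6 = (Δu/2)·[v(u_0) + 2v(u_1) + ... + 2v(u_{5}) + v(u_6)].
Sum ≈ 5.02223.

5.02223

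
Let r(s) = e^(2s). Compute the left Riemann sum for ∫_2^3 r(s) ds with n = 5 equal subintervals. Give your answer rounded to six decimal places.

141.851617

Δs = (3 − 2)/5 = 0.2.
Left endpoints: 2, 2.2, 2.4, 2.6, 2.8.
r(2) ≈ 54.598150, r(2.2) ≈ 81.450869, r(2.4) ≈ 121.510418, r(2.6) ≈ 181.272242, r(2.8) ≈ 270.426407.
Sum = Δs · [r(2) + r(2.2) + r(2.4) + r(2.6) + r(2.8)].
Sum ≈ 141.851617.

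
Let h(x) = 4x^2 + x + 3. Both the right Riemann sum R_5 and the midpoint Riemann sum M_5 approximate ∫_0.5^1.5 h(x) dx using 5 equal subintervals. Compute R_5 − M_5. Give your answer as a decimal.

R_5 = 9.26.
M_5 = 8.32.
R_5 − M_5 = 0.94.

0.94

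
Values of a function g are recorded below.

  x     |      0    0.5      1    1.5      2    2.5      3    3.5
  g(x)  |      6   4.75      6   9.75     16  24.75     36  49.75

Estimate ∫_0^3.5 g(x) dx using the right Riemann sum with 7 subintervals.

73.5

Δx = 0.5.
Sum = 0.5·[4.75 + 6 + 9.75 + 16 + 24.75 + 36 + 49.75] = 73.5.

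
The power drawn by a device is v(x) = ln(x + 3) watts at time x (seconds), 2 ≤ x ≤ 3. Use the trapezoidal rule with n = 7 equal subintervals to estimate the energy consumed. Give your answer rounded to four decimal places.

Δx = (3 − 2)/7 = 1/7.
v(2) ≈ 1.6094, v(15/7) ≈ 1.6376, v(16/7) ≈ 1.6650, v(17/7) ≈ 1.6917, v(18/7) ≈ 1.7177, v(19/7) ≈ 1.7430, v(20/7) ≈ 1.7677, v(3) ≈ 1.7918.
T_7 = (Δx/2)·[v(x_0) + 2v(x_1) + ... + 2v(x_{6}) + v(x_7)].
Sum ≈ 1.7033.

1.7033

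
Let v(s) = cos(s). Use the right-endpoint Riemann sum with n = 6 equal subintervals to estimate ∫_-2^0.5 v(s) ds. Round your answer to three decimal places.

Δs = (0.5 − (-2))/6 = 5/12.
Right endpoints: -19/12, -7/6, -0.75, -1/3, 1/12, 0.5.
v(-19/12) ≈ -0.013, v(-7/6) ≈ 0.393, v(-0.75) ≈ 0.732, v(-1/3) ≈ 0.945, v(1/12) ≈ 0.997, v(0.5) ≈ 0.878.
Sum = Δs · [v(-19/12) + v(-7/6) + v(-0.75) + ...].
Sum ≈ 1.638.

1.638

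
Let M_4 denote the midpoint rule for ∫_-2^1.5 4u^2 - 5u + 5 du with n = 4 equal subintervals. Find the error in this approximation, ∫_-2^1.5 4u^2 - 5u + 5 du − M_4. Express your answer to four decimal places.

0.8932

Exact integral: ∫_-2^1.5 f(u) du ≈ 37.041667.
M_4 = 36.1484375.
Error ≈ 37.041667 − 36.1484375 ≈ 0.8932.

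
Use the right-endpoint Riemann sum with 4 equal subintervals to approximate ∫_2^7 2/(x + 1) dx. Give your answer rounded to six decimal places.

1.725651

Δx = (7 − 2)/4 = 1.25.
Right endpoints: 3.25, 4.5, 5.75, 7.
f(3.25) = 8/17, f(4.5) = 4/11, f(5.75) = 8/27, f(7) = 0.25.
Sum = Δx · [f(3.25) + f(4.5) + f(5.75) + f(7)].
Sum ≈ 1.725651.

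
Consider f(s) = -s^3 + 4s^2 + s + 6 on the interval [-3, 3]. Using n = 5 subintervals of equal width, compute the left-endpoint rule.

142.56

Δs = (3 − (-3))/5 = 1.2.
Left endpoints: -3, -1.8, -0.6, 0.6, 1.8.
f(-3) = 66, f(-1.8) = 22.992, f(-0.6) = 7.056, f(0.6) = 7.824, f(1.8) = 14.928.
Sum = Δs · [f(-3) + f(-1.8) + f(-0.6) + f(0.6) + f(1.8)].
Sum = 142.56.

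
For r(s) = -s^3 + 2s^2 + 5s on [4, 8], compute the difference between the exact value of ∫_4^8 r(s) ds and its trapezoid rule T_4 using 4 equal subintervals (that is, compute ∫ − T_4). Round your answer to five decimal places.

Exact integral: ∫_4^8 r(s) ds ≈ -541.3333333.
T_4 = -552.
Error ≈ -541.3333333 − (-552) ≈ 10.66667.

10.66667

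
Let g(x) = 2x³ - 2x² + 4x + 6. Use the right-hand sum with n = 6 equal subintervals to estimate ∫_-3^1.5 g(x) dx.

-12.8671875

Δx = (1.5 − (-3))/6 = 0.75.
Right endpoints: -2.25, -1.5, -0.75, 0, 0.75, 1.5.
g(-2.25) = -35.90625, g(-1.5) = -11.25, g(-0.75) = 1.03125, g(0) = 6, g(0.75) = 8.71875, g(1.5) = 14.25.
Sum = Δx · [g(-2.25) + g(-1.5) + g(-0.75) + ...].
Sum = -12.8671875.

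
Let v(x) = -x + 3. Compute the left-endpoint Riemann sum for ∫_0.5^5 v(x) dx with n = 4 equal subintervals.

Δx = (5 − 0.5)/4 = 1.125.
Left endpoints: 0.5, 1.625, 2.75, 3.875.
v(0.5) = 2.5, v(1.625) = 1.375, v(2.75) = 0.25, v(3.875) = -0.875.
Sum = Δx · [v(0.5) + v(1.625) + v(2.75) + v(3.875)].
Sum = 3.65625.

3.65625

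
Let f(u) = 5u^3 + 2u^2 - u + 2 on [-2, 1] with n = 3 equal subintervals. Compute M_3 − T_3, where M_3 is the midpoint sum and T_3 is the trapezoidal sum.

4.125

M_3 = -3.875.
T_3 = -8.
M_3 − T_3 = 4.125.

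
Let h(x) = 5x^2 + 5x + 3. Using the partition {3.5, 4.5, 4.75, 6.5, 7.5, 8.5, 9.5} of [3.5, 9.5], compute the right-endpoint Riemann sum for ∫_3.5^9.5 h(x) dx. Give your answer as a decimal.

Subinterval widths: 1, 0.25, 1.75, 1, 1, 1.
Right endpoints: 4.5, 4.75, 6.5, 7.5, 8.5, 9.5.
h(4.5) = 126.75, h(4.75) = 139.5625, h(6.5) = 246.75, h(7.5) = 321.75, h(8.5) = 406.75, h(9.5) = 501.75.
Sum = Σ Δx_i · h(x_i).
Sum = 1823.703125.

1823.703125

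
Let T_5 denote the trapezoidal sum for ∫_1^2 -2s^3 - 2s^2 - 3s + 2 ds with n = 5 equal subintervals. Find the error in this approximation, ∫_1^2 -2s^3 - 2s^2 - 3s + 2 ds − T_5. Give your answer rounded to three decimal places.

0.073

Exact integral: ∫_1^2 f(s) ds ≈ -14.66667.
T_5 = -14.74.
Error ≈ -14.66667 − (-14.74) ≈ 0.073.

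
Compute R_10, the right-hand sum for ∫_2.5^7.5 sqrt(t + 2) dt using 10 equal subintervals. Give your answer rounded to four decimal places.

Δt = (7.5 − 2.5)/10 = 0.5.
Right endpoints: 3, 3.5, 4, 4.5, 5, 5.5, 6, 6.5, 7, 7.5.
f(3) ≈ 2.2361, f(3.5) ≈ 2.3452, f(4) ≈ 2.4495, f(4.5) ≈ 2.5495, f(5) ≈ 2.6458, f(5.5) ≈ 2.7386, f(6) ≈ 2.8284, f(6.5) ≈ 2.9155, f(7) ≈ 3.0000, f(7.5) ≈ 3.0822.
Sum = Δt · [f(3) + f(3.5) + f(4) + ...].
Sum ≈ 13.3954.

13.3954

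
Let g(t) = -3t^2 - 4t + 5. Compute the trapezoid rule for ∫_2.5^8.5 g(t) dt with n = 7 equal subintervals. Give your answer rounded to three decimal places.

-702.704

Δt = (8.5 − 2.5)/7 = 6/7.
g(2.5) = -23.75, g(47/14) = -8279/196, g(59/14) = -12767/196, g(71/14) = -18119/196, g(83/14) = -24335/196, g(95/14) = -31415/196, g(107/14) = -39359/196, g(8.5) = -245.75.
T_7 = (Δt/2)·[g(t_0) + 2g(t_1) + ... + 2g(t_{6}) + g(t_7)].
Sum ≈ -702.704.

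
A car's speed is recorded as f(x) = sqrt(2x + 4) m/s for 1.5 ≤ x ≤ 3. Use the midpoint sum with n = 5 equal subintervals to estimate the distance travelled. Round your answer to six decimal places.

4.367737

Δx = (3 − 1.5)/5 = 0.3.
Midpoints: 1.65, 1.95, 2.25, 2.55, 2.85.
f(1.65) ≈ 2.701851, f(1.95) ≈ 2.810694, f(2.25) ≈ 2.915476, f(2.55) ≈ 3.016621, f(2.85) ≈ 3.114482.
Sum = Δx · [f(1.65) + f(1.95) + f(2.25) + f(2.55) + f(2.85)].
Sum ≈ 4.367737.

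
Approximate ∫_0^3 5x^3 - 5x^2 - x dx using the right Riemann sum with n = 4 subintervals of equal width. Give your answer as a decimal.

89.296875

Δx = (3 − 0)/4 = 0.75.
Right endpoints: 0.75, 1.5, 2.25, 3.
f(0.75) = -1.453125, f(1.5) = 4.125, f(2.25) = 29.390625, f(3) = 87.
Sum = Δx · [f(0.75) + f(1.5) + f(2.25) + f(3)].
Sum = 89.296875.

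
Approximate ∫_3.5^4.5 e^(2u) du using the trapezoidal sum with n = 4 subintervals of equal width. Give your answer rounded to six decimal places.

Δu = (4.5 − 3.5)/4 = 0.25.
f(3.5) ≈ 1096.633158, f(3.75) ≈ 1808.042414, f(4) ≈ 2980.957987, f(4.25) ≈ 4914.768840, f(4.5) ≈ 8103.083928.
T_4 = (Δu/2)·[f(u_0) + 2f(u_1) + 2f(u_2) + 2f(u_3) + f(u_4)].
Sum ≈ 3575.906946.

3575.906946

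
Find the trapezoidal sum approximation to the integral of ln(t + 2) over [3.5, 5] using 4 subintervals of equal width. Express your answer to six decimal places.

Δt = (5 − 3.5)/4 = 0.375.
f(3.5) ≈ 1.704748, f(3.875) ≈ 1.770706, f(4.25) ≈ 1.832581, f(4.625) ≈ 1.890850, f(5) ≈ 1.945910.
T_4 = (Δt/2)·[f(t_0) + 2f(t_1) + 2f(t_2) + 2f(t_3) + f(t_4)].
Sum ≈ 2.744800.

2.744800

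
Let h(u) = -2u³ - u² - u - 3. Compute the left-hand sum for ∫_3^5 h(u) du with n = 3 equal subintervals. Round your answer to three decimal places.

-251.037

Δu = (5 − 3)/3 = 2/3.
Left endpoints: 3, 11/3, 13/3.
h(3) = -69, h(11/3) = -3205/27, h(13/3) = -5099/27.
Sum = Δu · [h(3) + h(11/3) + h(13/3)].
Sum ≈ -251.037.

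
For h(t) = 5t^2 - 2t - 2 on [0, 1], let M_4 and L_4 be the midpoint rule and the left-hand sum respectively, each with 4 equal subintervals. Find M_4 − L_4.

0.296875

M_4 = -1.359375.
L_4 = -1.65625.
M_4 − L_4 = 0.296875.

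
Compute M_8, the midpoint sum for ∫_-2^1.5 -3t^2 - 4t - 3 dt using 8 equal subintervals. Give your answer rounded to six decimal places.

-18.207520

Δt = (1.5 − (-2))/8 = 0.4375.
Midpoints: -1.78125, -1.34375, -0.90625, -0.46875, -0.03125, 0.40625, 0.84375, 1.28125.
f(-1.78125) = -5523/1024, f(-1.34375) = -3115/1024, f(-0.90625) = -1883/1024, f(-0.46875) = -1827/1024, f(-0.03125) = -2947/1024, f(0.40625) = -5243/1024, f(0.84375) = -8715/1024, f(1.28125) = -13363/1024.
Sum = Δt · [f(-1.78125) + f(-1.34375) + f(-0.90625) + ...].
Sum ≈ -18.207520.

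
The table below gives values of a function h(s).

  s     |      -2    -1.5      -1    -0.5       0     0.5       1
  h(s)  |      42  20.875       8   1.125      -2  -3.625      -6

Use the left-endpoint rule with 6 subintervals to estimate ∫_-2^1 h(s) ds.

Δs = 0.5.
Sum = 0.5·[42 + 20.875 + 8 + 1.125 + (-2) + (-3.625)] = 33.1875.

33.1875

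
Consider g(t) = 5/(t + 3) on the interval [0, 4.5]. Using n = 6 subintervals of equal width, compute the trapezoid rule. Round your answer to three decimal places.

Δt = (4.5 − 0)/6 = 0.75.
g(0) = 5/3, g(0.75) = 4/3, g(1.5) = 10/9, g(2.25) = 20/21, g(3) = 5/6, g(3.75) = 20/27, g(4.5) = 2/3.
T_6 = (Δt/2)·[g(t_0) + 2g(t_1) + ... + 2g(t_{5}) + g(t_6)].
Sum ≈ 4.603.

4.603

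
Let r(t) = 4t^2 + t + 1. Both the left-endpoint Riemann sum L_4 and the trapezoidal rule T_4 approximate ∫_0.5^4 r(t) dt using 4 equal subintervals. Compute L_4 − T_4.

L_4 = 69.234375.
T_4 = 98.328125.
L_4 − T_4 = -29.09375.

-29.09375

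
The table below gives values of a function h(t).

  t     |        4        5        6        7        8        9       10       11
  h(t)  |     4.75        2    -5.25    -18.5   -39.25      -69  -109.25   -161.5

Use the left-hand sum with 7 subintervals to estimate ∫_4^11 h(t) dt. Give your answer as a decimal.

-234.5

Δt = 1.
Sum = 1·[4.75 + 2 + (-5.25) + (-18.5) + (-39.25) + (-69) + (-109.25)] = -234.5.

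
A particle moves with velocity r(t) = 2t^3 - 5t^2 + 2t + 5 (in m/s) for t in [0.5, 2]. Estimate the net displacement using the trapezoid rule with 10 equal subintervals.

6.1078125

Δt = (2 − 0.5)/10 = 0.15.
r(0.5) = 5, r(0.65) = 4.73675, r(0.8) = 4.424, r(0.95) = 4.10225, r(1.1) = 3.812, r(1.25) = 3.59375, r(1.4) = 3.488, r(1.55) = 3.53525, r(1.7) = 3.776, r(1.85) = 4.25075, r(2) = 5.
T_10 = (Δt/2)·[r(t_0) + 2r(t_1) + ... + 2r(t_{9}) + r(t_10)].
Sum = 6.1078125.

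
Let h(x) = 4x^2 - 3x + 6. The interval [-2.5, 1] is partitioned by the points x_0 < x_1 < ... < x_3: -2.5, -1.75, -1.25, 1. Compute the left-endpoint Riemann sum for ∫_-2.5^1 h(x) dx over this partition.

Subinterval widths: 0.75, 0.5, 2.25.
Left endpoints: -2.5, -1.75, -1.25.
h(-2.5) = 38.5, h(-1.75) = 23.5, h(-1.25) = 16.
Sum = Σ Δx_i · h(x_i).
Sum = 76.625.

76.625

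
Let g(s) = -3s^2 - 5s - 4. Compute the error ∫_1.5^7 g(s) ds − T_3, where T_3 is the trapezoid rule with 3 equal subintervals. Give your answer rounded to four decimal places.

9.2431

Exact integral: ∫_1.5^7 g(s) ds = -478.5.
T_3 ≈ -487.743056.
Error ≈ -478.5 − (-487.743056) ≈ 9.2431.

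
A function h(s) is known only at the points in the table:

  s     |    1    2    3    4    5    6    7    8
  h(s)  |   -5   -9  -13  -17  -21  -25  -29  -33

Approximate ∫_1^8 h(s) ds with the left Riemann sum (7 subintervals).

-119

Δs = 1.
Sum = 1·[(-5) + (-9) + (-13) + (-17) + (-21) + (-25) + (-29)] = -119.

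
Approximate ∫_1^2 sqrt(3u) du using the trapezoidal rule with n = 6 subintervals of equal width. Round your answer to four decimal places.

Δu = (2 − 1)/6 = 1/6.
f(1) ≈ 1.7321, f(7/6) ≈ 1.8708, f(4/3) ≈ 2.0000, f(1.5) ≈ 2.1213, f(5/3) ≈ 2.2361, f(11/6) ≈ 2.3452, f(2) ≈ 2.4495.
T_6 = (Δu/2)·[f(u_0) + 2f(u_1) + ... + 2f(u_{5}) + f(u_6)].
Sum ≈ 2.1107.

2.1107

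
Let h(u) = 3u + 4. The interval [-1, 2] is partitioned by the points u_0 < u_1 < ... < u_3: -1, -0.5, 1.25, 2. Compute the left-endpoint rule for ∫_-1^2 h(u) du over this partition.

Subinterval widths: 0.5, 1.75, 0.75.
Left endpoints: -1, -0.5, 1.25.
h(-1) = 1, h(-0.5) = 2.5, h(1.25) = 7.75.
Sum = Σ Δu_i · h(u_i).
Sum = 10.6875.

10.6875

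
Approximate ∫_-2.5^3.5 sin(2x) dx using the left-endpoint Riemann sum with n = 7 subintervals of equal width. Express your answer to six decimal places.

-0.045104

Δx = (3.5 − (-2.5))/7 = 6/7.
Left endpoints: -2.5, -23/14, -11/14, 1/14, 13/14, 25/14, 37/14.
f(-2.5) ≈ 0.958924, f(-23/14) ≈ 0.143623, f(-11/14) ≈ -1.000000, f(1/14) ≈ 0.142372, f(13/14) ≈ 0.959282, f(25/14) ≈ -0.416722, f(37/14) ≈ -0.840102.
Sum = Δx · [f(-2.5) + f(-23/14) + f(-11/14) + ...].
Sum ≈ -0.045104.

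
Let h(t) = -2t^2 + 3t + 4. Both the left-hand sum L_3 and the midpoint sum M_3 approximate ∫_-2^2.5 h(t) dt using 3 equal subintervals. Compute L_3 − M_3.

-11.8125

L_3 = -4.5.
M_3 = 7.3125.
L_3 − M_3 = -11.8125.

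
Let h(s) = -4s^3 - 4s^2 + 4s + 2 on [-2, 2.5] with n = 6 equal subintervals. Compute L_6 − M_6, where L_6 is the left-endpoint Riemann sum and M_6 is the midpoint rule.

L_6 = -11.953125.
M_6 = -39.5859375.
L_6 − M_6 = 27.6328125.

27.6328125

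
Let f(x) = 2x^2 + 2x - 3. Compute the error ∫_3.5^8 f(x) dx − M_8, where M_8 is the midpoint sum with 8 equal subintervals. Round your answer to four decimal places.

0.2373

Exact integral: ∫_3.5^8 f(x) dx = 351.
M_8 ≈ 350.762695.
Error ≈ 351 − 350.762695 ≈ 0.2373.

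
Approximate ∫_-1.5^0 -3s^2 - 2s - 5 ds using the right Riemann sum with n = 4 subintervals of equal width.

-8.02734375

Δs = (0 − (-1.5))/4 = 0.375.
Right endpoints: -1.125, -0.75, -0.375, 0.
f(-1.125) = -6.546875, f(-0.75) = -5.1875, f(-0.375) = -4.671875, f(0) = -5.
Sum = Δs · [f(-1.125) + f(-0.75) + f(-0.375) + f(0)].
Sum = -8.02734375.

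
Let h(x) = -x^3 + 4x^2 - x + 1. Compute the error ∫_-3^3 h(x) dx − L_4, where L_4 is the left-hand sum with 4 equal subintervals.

Exact integral: ∫_-3^3 h(x) dx = 78.
L_4 = 132.
Error = 78 − 132 = -54.

-54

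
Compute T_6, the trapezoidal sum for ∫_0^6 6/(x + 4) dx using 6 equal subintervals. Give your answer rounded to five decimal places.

5.52381

Δx = (6 − 0)/6 = 1.
f(0) = 1.5, f(1) = 1.2, f(2) = 1, f(3) = 6/7, f(4) = 0.75, f(5) = 2/3, f(6) = 0.6.
T_6 = (Δx/2)·[f(x_0) + 2f(x_1) + ... + 2f(x_{5}) + f(x_6)].
Sum ≈ 5.52381.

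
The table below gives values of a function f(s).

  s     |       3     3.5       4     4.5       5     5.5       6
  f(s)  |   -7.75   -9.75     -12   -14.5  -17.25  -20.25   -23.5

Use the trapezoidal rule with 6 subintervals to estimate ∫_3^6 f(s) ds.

Δs = 0.5.
T_6 = (0.5/2)·[(-7.75) + 2·(-9.75) + 2·(-12) + 2·(-14.5) + 2·(-17.25) + 2·(-20.25) + (-23.5)] = -44.6875.

-44.6875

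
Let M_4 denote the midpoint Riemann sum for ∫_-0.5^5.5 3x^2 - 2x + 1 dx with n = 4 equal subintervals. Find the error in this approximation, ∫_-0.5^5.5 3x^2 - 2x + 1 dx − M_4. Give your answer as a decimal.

Exact integral: ∫_-0.5^5.5 f(x) dx = 142.5.
M_4 = 139.125.
Error = 142.5 − 139.125 = 3.375.

3.375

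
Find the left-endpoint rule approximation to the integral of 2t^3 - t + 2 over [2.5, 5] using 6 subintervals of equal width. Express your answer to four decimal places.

Δt = (5 − 2.5)/6 = 5/12.
Left endpoints: 2.5, 35/12, 10/3, 3.75, 25/6, 55/12.
f(2.5) = 30.75, f(35/12) = 42083/864, f(10/3) = 1964/27, f(3.75) = 103.71875, f(25/6) = 15391/108, f(55/12) = 164143/864.
Sum = Δt · [f(2.5) + f(35/12) + f(10/3) + ...].
Sum ≈ 245.1693.

245.1693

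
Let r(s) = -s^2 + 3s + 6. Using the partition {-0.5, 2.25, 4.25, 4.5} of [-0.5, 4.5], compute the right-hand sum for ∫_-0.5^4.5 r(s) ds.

22.328125

Subinterval widths: 2.75, 2, 0.25.
Right endpoints: 2.25, 4.25, 4.5.
r(2.25) = 7.6875, r(4.25) = 0.6875, r(4.5) = -0.75.
Sum = Σ Δs_i · r(s_i).
Sum = 22.328125.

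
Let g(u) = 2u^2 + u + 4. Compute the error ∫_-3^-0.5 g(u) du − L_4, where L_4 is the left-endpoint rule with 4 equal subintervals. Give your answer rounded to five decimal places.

Exact integral: ∫_-3^-0.5 g(u) du ≈ 23.5416667.
L_4 = 28.5546875.
Error ≈ 23.5416667 − 28.5546875 ≈ -5.01302.

-5.01302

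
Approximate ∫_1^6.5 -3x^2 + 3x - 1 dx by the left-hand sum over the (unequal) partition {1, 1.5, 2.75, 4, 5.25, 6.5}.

Subinterval widths: 0.5, 1.25, 1.25, 1.25, 1.25.
Left endpoints: 1, 1.5, 2.75, 4, 5.25.
f(1) = -1, f(1.5) = -3.25, f(2.75) = -15.4375, f(4) = -37, f(5.25) = -67.9375.
Sum = Σ Δx_i · f(x_i).
Sum = -155.03125.

-155.03125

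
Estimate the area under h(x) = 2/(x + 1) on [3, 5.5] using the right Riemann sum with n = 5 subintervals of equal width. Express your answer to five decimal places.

Δx = (5.5 − 3)/5 = 0.5.
Right endpoints: 3.5, 4, 4.5, 5, 5.5.
h(3.5) = 4/9, h(4) = 0.4, h(4.5) = 4/11, h(5) = 1/3, h(5.5) = 4/13.
Sum = Δx · [h(3.5) + h(4) + h(4.5) + h(5) + h(5.5)].
Sum ≈ 0.92455.

0.92455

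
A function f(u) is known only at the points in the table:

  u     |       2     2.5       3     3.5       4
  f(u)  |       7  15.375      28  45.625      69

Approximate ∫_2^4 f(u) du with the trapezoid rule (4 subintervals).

Δu = 0.5.
T_4 = (0.5/2)·[7 + 2·15.375 + 2·28 + 2·45.625 + 69] = 63.5.

63.5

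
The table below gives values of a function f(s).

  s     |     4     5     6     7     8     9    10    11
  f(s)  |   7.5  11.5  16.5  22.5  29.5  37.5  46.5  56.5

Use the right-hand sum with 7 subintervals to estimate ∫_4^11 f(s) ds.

220.5

Δs = 1.
Sum = 1·[11.5 + 16.5 + 22.5 + 29.5 + 37.5 + 46.5 + 56.5] = 220.5.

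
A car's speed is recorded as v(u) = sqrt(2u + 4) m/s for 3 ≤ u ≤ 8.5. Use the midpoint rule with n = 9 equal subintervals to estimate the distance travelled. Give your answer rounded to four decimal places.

21.5386

Δu = (8.5 − 3)/9 = 11/18.
Midpoints: 119/36, 47/12, 163/36, 185/36, 5.75, 229/36, 251/36, 91/12, 295/36.
v(119/36) ≈ 3.2575, v(47/12) ≈ 3.4400, v(163/36) ≈ 3.6132, v(185/36) ≈ 3.7786, v(5.75) ≈ 3.9370, v(229/36) ≈ 4.0893, v(251/36) ≈ 4.2361, v(91/12) ≈ 4.3780, v(295/36) ≈ 4.5154.
Sum = Δu · [v(119/36) + v(47/12) + v(163/36) + ...].
Sum ≈ 21.5386.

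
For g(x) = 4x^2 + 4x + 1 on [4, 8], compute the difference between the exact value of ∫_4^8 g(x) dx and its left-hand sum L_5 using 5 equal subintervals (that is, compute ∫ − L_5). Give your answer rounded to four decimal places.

81.4933

Exact integral: ∫_4^8 g(x) dx ≈ 697.333333.
L_5 = 615.84.
Error ≈ 697.333333 − 615.84 ≈ 81.4933.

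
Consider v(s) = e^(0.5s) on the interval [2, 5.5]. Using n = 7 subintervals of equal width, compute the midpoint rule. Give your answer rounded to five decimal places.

25.78151

Δs = (5.5 − 2)/7 = 0.5.
Midpoints: 2.25, 2.75, 3.25, 3.75, 4.25, 4.75, 5.25.
v(2.25) ≈ 3.08022, v(2.75) ≈ 3.95508, v(3.25) ≈ 5.07842, v(3.75) ≈ 6.52082, v(4.25) ≈ 8.37290, v(4.75) ≈ 10.75101, v(5.25) ≈ 13.80457.
Sum = Δs · [v(2.25) + v(2.75) + v(3.25) + ...].
Sum ≈ 25.78151.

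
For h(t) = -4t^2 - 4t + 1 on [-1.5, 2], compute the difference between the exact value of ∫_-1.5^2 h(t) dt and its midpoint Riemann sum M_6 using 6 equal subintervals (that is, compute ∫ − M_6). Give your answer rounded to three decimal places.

Exact integral: ∫_-1.5^2 h(t) dt ≈ -15.16667.
M_6 ≈ -14.76968.
Error ≈ -15.16667 − (-14.76968) ≈ -0.397.

-0.397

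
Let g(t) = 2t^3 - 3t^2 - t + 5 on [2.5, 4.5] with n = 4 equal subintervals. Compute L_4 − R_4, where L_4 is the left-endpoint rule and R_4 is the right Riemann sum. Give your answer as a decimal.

-53.5

L_4 = 87.75.
R_4 = 141.25.
L_4 − R_4 = -53.5.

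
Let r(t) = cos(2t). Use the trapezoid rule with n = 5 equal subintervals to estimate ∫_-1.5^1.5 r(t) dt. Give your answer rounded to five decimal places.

0.12376

Δt = (1.5 − (-1.5))/5 = 0.6.
r(-1.5) ≈ -0.98999, r(-0.9) ≈ -0.22720, r(-0.3) ≈ 0.82534, r(0.3) ≈ 0.82534, r(0.9) ≈ -0.22720, r(1.5) ≈ -0.98999.
T_5 = (Δt/2)·[r(t_0) + 2r(t_1) + ... + 2r(t_{4}) + r(t_5)].
Sum ≈ 0.12376.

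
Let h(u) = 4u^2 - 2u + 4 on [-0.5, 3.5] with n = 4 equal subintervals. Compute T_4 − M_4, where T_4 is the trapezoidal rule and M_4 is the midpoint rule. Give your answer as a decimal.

4

T_4 = 64.
M_4 = 60.
T_4 − M_4 = 4.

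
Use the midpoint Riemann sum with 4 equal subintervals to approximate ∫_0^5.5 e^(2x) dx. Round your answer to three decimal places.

Δx = (5.5 − 0)/4 = 1.375.
Midpoints: 0.6875, 2.0625, 3.4375, 4.8125.
f(0.6875) ≈ 3.955, f(2.0625) ≈ 61.868, f(3.4375) ≈ 967.775, f(4.8125) ≈ 15138.554.
Sum = Δx · [f(0.6875) + f(2.0625) + f(3.4375) + f(4.8125)].
Sum ≈ 22236.709.

22236.709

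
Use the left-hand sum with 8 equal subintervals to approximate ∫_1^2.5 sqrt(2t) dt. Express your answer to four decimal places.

Δt = (2.5 − 1)/8 = 0.1875.
Left endpoints: 1, 1.1875, 1.375, 1.5625, 1.75, 1.9375, 2.125, 2.3125.
f(1) ≈ 1.4142, f(1.1875) ≈ 1.5411, f(1.375) ≈ 1.6583, f(1.5625) ≈ 1.7678, f(1.75) ≈ 1.8708, f(1.9375) ≈ 1.9685, f(2.125) ≈ 2.0616, f(2.3125) ≈ 2.1506.
Sum = Δt · [f(1) + f(1.1875) + f(1.375) + ...].
Sum ≈ 2.7062.

2.7062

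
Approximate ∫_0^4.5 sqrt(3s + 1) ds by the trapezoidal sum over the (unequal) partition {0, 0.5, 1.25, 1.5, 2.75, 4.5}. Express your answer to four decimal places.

Subinterval widths: 0.5, 0.75, 0.25, 1.25, 1.75.
f(0) ≈ 1.0000, f(0.5) ≈ 1.5811, f(1.25) ≈ 2.1794, f(1.5) ≈ 2.3452, f(2.75) ≈ 3.0414, f(4.5) ≈ 3.8079.
On each subinterval the trapezoid contributes (Δs_i/2)·[f(s_{i-1}) + f(s_i)].
Sum ≈ 11.9808.

11.9808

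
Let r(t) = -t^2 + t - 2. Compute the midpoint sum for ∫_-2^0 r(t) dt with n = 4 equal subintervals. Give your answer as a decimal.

Δt = (0 − (-2))/4 = 0.5.
Midpoints: -1.75, -1.25, -0.75, -0.25.
r(-1.75) = -6.8125, r(-1.25) = -4.8125, r(-0.75) = -3.3125, r(-0.25) = -2.3125.
Sum = Δt · [r(-1.75) + r(-1.25) + r(-0.75) + r(-0.25)].
Sum = -8.625.

-8.625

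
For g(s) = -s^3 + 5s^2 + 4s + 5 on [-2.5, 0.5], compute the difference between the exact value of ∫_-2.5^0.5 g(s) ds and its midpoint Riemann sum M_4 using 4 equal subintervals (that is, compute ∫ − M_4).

1.125

Exact integral: ∫_-2.5^0.5 g(s) ds = 39.
M_4 = 37.875.
Error = 39 − 37.875 = 1.125.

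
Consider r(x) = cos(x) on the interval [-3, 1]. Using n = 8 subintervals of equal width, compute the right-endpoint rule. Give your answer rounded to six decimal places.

Δx = (1 − (-3))/8 = 0.5.
Right endpoints: -2.5, -2, -1.5, -1, -0.5, 0, 0.5, 1.
r(-2.5) ≈ -0.801144, r(-2) ≈ -0.416147, r(-1.5) ≈ 0.070737, r(-1) ≈ 0.540302, r(-0.5) ≈ 0.877583, r(0) ≈ 1.000000, r(0.5) ≈ 0.877583, r(1) ≈ 0.540302.
Sum = Δx · [r(-2.5) + r(-2) + r(-1.5) + ...].
Sum ≈ 1.344608.

1.344608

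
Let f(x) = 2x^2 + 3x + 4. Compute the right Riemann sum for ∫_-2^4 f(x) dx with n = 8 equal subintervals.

106.875

Δx = (4 − (-2))/8 = 0.75.
Right endpoints: -1.25, -0.5, 0.25, 1, 1.75, 2.5, 3.25, 4.
f(-1.25) = 3.375, f(-0.5) = 3, f(0.25) = 4.875, f(1) = 9, f(1.75) = 15.375, f(2.5) = 24, f(3.25) = 34.875, f(4) = 48.
Sum = Δx · [f(-1.25) + f(-0.5) + f(0.25) + ...].
Sum = 106.875.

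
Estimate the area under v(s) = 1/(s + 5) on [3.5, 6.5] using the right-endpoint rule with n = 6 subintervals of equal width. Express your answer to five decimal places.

0.29474

Δs = (6.5 − 3.5)/6 = 0.5.
Right endpoints: 4, 4.5, 5, 5.5, 6, 6.5.
v(4) = 1/9, v(4.5) = 2/19, v(5) = 0.1, v(5.5) = 2/21, v(6) = 1/11, v(6.5) = 2/23.
Sum = Δs · [v(4) + v(4.5) + v(5) + ...].
Sum ≈ 0.29474.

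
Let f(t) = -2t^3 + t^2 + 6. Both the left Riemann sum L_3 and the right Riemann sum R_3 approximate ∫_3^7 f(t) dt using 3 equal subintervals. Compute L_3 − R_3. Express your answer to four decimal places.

L_3 ≈ -670.370370.
R_3 ≈ -1459.703704.
L_3 − R_3 ≈ 789.3333.

789.3333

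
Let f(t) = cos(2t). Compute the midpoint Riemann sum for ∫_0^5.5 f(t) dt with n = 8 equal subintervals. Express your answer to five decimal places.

-0.54167

Δt = (5.5 − 0)/8 = 0.6875.
Midpoints: 0.34375, 1.03125, 1.71875, 2.40625, 3.09375, 3.78125, 4.46875, 5.15625.
f(0.34375) ≈ 0.77283, f(1.03125) ≈ -0.47213, f(1.71875) ≈ -0.95654, f(2.40625) ≈ 0.09994, f(3.09375) ≈ 0.99543, f(3.78125) ≈ 0.28737, f(4.46875) ≈ -0.88361, f(5.15625) ≈ -0.63118.
Sum = Δt · [f(0.34375) + f(1.03125) + f(1.71875) + ...].
Sum ≈ -0.54167.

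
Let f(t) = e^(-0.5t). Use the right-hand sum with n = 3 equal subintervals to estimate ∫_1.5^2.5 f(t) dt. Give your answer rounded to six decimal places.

0.341607

Δt = (2.5 − 1.5)/3 = 1/3.
Right endpoints: 11/6, 13/6, 2.5.
f(11/6) ≈ 0.399850, f(13/6) ≈ 0.338465, f(2.5) ≈ 0.286505.
Sum = Δt · [f(11/6) + f(13/6) + f(2.5)].
Sum ≈ 0.341607.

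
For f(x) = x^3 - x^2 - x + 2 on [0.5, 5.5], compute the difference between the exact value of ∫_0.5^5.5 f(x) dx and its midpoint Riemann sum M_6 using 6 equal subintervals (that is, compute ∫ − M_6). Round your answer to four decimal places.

2.3148

Exact integral: ∫_0.5^5.5 f(x) dx ≈ 168.333333.
M_6 ≈ 166.018519.
Error ≈ 168.333333 − 166.018519 ≈ 2.3148.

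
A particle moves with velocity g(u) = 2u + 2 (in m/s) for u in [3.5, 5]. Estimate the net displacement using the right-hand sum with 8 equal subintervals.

Δu = (5 − 3.5)/8 = 0.1875.
Right endpoints: 3.6875, 3.875, 4.0625, 4.25, 4.4375, 4.625, 4.8125, 5.
g(3.6875) = 9.375, g(3.875) = 9.75, g(4.0625) = 10.125, g(4.25) = 10.5, g(4.4375) = 10.875, g(4.625) = 11.25, g(4.8125) = 11.625, g(5) = 12.
Sum = Δu · [g(3.6875) + g(3.875) + g(4.0625) + ...].
Sum = 16.03125.

16.03125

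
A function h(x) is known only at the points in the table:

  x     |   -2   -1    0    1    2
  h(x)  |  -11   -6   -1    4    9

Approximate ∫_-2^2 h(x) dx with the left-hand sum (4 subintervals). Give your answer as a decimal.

-14

Δx = 1.
Sum = 1·[(-11) + (-6) + (-1) + 4] = -14.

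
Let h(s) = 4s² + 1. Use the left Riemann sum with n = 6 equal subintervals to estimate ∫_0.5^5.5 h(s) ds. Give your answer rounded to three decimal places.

178.981

Δs = (5.5 − 0.5)/6 = 5/6.
Left endpoints: 0.5, 4/3, 13/6, 3, 23/6, 14/3.
h(0.5) = 2, h(4/3) = 73/9, h(13/6) = 178/9, h(3) = 37, h(23/6) = 538/9, h(14/3) = 793/9.
Sum = Δs · [h(0.5) + h(4/3) + h(13/6) + ...].
Sum ≈ 178.981.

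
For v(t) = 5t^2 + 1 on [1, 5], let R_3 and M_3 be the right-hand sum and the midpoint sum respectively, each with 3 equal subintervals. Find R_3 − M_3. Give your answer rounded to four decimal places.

88.8889

R_3 ≈ 296.592593.
M_3 ≈ 207.703704.
R_3 − M_3 ≈ 88.8889.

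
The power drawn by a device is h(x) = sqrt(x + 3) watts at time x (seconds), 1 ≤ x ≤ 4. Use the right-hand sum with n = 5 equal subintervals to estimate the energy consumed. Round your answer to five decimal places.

7.20540

Δx = (4 − 1)/5 = 0.6.
Right endpoints: 1.6, 2.2, 2.8, 3.4, 4.
h(1.6) ≈ 2.14476, h(2.2) ≈ 2.28035, h(2.8) ≈ 2.40832, h(3.4) ≈ 2.52982, h(4) ≈ 2.64575.
Sum = Δx · [h(1.6) + h(2.2) + h(2.8) + h(3.4) + h(4)].
Sum ≈ 7.20540.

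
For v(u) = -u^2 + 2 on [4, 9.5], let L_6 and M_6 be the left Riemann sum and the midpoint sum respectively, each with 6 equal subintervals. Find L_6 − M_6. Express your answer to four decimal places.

L_6 ≈ -220.197338.
M_6 ≈ -253.073206.
L_6 − M_6 ≈ 32.8759.

32.8759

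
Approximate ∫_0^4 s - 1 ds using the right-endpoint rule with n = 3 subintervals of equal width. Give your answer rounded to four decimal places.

Δs = (4 − 0)/3 = 4/3.
Right endpoints: 4/3, 8/3, 4.
f(4/3) = 1/3, f(8/3) = 5/3, f(4) = 3.
Sum = Δs · [f(4/3) + f(8/3) + f(4)].
Sum ≈ 6.6667.

6.6667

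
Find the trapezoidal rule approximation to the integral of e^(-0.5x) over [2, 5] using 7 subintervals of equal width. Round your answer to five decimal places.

0.57377

Δx = (5 − 2)/7 = 3/7.
f(2) ≈ 0.36788, f(17/7) ≈ 0.29692, f(20/7) ≈ 0.23965, f(23/7) ≈ 0.19343, f(26/7) ≈ 0.15612, f(29/7) ≈ 0.12601, f(32/7) ≈ 0.10170, f(5) ≈ 0.08208.
T_7 = (Δx/2)·[f(x_0) + 2f(x_1) + ... + 2f(x_{6}) + f(x_7)].
Sum ≈ 0.57377.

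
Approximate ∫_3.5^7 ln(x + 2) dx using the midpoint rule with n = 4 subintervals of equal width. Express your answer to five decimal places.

Δx = (7 − 3.5)/4 = 0.875.
Midpoints: 3.9375, 4.8125, 5.6875, 6.5625.
f(3.9375) ≈ 1.78129, f(4.8125) ≈ 1.91876, f(5.6875) ≈ 2.03960, f(6.5625) ≈ 2.14739.
Sum = Δx · [f(3.9375) + f(4.8125) + f(5.6875) + f(6.5625)].
Sum ≈ 6.90116.

6.90116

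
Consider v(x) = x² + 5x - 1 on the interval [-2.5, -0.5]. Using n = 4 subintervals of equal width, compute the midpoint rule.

Δx = (-0.5 − (-2.5))/4 = 0.5.
Midpoints: -2.25, -1.75, -1.25, -0.75.
v(-2.25) = -7.1875, v(-1.75) = -6.6875, v(-1.25) = -5.6875, v(-0.75) = -4.1875.
Sum = Δx · [v(-2.25) + v(-1.75) + v(-1.25) + v(-0.75)].
Sum = -11.875.

-11.875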